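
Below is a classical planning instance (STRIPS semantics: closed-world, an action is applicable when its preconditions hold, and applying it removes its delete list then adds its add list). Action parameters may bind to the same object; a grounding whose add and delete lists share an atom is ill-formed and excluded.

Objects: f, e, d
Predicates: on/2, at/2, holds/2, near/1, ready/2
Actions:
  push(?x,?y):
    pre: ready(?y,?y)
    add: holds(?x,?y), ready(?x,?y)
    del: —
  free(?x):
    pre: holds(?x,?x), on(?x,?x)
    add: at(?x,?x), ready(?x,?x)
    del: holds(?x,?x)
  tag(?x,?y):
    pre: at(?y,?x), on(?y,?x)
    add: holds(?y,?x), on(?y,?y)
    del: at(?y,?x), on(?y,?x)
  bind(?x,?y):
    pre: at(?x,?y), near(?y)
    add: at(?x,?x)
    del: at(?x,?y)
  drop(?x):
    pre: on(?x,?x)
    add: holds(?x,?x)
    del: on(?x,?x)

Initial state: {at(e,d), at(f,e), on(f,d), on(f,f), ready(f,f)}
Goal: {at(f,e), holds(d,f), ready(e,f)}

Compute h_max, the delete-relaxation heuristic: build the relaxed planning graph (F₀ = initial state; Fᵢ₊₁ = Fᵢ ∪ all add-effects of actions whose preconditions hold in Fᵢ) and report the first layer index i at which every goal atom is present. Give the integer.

1

F0 = init (5 atoms)
F1 = F0 ∪ {holds(d,f), holds(e,f), holds(f,f), ready(d,f), ready(e,f)}  (10 atoms)
goal ⊆ F1  ⇒  h_max = 1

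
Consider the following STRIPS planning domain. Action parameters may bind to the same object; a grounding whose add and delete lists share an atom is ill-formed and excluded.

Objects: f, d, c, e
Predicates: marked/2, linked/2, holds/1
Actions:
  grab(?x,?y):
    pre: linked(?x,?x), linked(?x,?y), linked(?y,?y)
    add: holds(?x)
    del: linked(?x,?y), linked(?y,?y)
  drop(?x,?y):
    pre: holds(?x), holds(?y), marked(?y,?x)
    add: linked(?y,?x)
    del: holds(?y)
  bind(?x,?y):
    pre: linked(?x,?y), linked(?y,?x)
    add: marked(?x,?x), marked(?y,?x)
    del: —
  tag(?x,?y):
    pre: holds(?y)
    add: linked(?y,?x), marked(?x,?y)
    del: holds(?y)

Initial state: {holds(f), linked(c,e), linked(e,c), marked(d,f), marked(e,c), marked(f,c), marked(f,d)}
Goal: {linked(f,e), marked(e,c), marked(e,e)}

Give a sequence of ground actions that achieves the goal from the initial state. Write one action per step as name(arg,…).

bind(e,c); tag(e,f)

1. bind(e,c)  →  {holds(f), linked(c,e), linked(e,c), marked(c,e), marked(d,f), marked(e,c), marked(e,e), marked(f,c), marked(f,d)}
2. tag(e,f)  →  {linked(c,e), linked(e,c), linked(f,e), marked(c,e), marked(d,f), marked(e,c), marked(e,e), marked(e,f), marked(f,c), marked(f,d)}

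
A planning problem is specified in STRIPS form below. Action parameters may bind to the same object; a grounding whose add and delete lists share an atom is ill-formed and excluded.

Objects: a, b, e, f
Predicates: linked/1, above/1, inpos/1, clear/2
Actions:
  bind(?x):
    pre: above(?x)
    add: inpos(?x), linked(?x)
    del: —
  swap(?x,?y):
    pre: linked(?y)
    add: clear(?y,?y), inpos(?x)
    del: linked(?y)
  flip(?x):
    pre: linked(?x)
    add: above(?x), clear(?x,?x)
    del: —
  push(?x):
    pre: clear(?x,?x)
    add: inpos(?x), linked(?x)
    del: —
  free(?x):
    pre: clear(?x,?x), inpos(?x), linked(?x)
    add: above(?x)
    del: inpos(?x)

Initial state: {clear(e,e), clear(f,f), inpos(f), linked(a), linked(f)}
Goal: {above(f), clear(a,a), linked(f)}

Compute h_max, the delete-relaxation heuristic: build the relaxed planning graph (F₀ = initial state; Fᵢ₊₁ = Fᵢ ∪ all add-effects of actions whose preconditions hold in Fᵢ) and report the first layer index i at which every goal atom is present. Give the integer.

1

F0 = init (5 atoms)
F1 = F0 ∪ {above(a), above(f), clear(a,a), inpos(a), inpos(b), inpos(e), linked(e)}  (12 atoms)
goal ⊆ F1  ⇒  h_max = 1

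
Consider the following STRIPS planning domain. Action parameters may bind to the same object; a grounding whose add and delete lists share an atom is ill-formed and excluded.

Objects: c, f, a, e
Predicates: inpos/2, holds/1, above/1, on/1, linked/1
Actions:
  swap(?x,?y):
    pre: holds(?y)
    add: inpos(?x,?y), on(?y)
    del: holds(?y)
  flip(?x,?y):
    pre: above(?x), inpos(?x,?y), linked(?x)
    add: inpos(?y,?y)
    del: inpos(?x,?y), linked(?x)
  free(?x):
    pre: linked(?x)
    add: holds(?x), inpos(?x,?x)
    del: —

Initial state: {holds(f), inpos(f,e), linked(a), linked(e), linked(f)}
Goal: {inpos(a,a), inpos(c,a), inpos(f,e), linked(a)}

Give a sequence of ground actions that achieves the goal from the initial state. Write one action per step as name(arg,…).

1. free(a)  →  {holds(a), holds(f), inpos(a,a), inpos(f,e), linked(a), linked(e), linked(f)}
2. swap(c,a)  →  {holds(f), inpos(a,a), inpos(c,a), inpos(f,e), linked(a), linked(e), linked(f), on(a)}

free(a); swap(c,a)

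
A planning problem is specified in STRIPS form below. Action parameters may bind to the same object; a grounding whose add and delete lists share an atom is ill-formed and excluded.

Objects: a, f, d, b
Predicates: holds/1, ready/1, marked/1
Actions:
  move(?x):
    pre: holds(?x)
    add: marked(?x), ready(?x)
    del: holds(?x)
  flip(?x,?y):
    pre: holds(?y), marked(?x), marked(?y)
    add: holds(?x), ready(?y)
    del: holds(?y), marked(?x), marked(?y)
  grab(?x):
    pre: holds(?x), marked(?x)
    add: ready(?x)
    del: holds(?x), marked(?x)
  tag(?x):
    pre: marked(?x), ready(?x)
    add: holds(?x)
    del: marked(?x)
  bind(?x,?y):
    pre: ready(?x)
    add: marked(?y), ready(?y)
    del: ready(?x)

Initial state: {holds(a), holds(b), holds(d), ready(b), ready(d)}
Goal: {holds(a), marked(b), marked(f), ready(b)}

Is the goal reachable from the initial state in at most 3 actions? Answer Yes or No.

1. move(b)  →  {holds(a), holds(d), marked(b), ready(b), ready(d)}
2. bind(d,f)  →  {holds(a), holds(d), marked(b), marked(f), ready(b), ready(f)}
optimal plan length = 2; 2 ≤ 3

Yes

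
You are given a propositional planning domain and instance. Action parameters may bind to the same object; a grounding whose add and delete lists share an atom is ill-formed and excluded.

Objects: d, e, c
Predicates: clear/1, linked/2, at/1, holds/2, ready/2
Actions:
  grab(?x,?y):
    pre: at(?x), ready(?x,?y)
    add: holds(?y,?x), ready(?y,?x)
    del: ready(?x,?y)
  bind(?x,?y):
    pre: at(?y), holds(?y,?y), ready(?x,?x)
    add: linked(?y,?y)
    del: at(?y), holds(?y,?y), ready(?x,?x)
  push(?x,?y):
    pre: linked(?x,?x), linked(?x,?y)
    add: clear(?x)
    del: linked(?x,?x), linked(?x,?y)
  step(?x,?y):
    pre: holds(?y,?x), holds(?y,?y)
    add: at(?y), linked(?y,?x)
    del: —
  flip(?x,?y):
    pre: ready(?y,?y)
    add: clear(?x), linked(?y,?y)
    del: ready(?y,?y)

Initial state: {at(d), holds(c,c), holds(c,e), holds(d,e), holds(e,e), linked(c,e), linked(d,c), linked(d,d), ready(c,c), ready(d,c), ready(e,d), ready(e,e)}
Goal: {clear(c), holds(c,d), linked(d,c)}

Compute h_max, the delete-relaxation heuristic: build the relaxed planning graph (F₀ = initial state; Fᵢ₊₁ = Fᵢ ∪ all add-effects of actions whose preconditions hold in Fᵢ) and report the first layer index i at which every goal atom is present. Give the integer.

1

F0 = init (12 atoms)
F1 = F0 ∪ {at(c), at(e), clear(c), clear(d), clear(e), holds(c,d), linked(c,c), linked(e,e), ready(c,d)}  (21 atoms)
goal ⊆ F1  ⇒  h_max = 1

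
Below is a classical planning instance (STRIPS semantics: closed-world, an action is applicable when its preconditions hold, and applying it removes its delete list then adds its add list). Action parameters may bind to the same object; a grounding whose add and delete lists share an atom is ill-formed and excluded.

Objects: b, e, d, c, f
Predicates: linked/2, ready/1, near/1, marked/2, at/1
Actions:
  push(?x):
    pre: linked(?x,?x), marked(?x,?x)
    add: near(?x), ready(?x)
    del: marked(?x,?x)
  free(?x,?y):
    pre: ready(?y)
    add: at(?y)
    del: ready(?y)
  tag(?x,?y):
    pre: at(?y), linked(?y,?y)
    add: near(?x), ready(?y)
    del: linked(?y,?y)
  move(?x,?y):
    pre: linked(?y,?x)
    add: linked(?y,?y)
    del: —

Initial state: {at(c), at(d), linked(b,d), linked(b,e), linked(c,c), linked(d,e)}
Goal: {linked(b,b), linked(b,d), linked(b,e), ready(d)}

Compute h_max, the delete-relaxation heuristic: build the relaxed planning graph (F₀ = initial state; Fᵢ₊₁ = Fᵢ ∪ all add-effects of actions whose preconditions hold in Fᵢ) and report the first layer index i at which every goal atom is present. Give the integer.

2

F0 = init (6 atoms)
F1 = F0 ∪ {linked(b,b), linked(d,d), near(b), near(c), near(d), near(e), near(f), ready(c)}  (14 atoms)
F2 = F1 ∪ {ready(d)}  (15 atoms)
goal ⊆ F2  ⇒  h_max = 2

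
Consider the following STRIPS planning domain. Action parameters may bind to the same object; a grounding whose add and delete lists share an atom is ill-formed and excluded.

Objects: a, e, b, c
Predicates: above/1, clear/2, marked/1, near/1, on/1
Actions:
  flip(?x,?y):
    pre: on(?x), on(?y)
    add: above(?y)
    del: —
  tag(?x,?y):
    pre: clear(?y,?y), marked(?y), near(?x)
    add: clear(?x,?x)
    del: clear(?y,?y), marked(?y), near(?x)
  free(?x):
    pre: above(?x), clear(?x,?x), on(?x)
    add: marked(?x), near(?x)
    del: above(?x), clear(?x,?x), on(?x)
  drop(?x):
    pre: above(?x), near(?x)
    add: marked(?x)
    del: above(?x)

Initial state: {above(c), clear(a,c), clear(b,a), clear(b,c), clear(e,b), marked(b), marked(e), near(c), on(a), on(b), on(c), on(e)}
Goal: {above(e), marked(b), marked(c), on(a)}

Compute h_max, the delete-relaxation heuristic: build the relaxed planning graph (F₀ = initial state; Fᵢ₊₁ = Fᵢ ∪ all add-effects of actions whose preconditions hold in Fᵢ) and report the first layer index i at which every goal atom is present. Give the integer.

F0 = init (12 atoms)
F1 = F0 ∪ {above(a), above(b), above(e), marked(c)}  (16 atoms)
goal ⊆ F1  ⇒  h_max = 1

1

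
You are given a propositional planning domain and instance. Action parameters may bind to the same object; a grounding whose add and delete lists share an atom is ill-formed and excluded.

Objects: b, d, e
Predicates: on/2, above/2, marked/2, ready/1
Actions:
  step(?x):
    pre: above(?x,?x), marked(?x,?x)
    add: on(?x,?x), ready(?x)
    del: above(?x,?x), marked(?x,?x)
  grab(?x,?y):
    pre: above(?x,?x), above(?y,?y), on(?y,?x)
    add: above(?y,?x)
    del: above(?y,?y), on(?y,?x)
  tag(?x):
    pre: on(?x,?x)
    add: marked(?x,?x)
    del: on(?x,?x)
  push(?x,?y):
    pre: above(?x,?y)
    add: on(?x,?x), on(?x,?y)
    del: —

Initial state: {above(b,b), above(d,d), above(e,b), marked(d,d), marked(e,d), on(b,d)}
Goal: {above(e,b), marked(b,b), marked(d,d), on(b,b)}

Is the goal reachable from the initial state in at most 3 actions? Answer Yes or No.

Yes

1. push(b,b)  →  {above(b,b), above(d,d), above(e,b), marked(d,d), marked(e,d), on(b,b), on(b,d)}
2. tag(b)  →  {above(b,b), above(d,d), above(e,b), marked(b,b), marked(d,d), marked(e,d), on(b,d)}
3. push(b,b)  →  {above(b,b), above(d,d), above(e,b), marked(b,b), marked(d,d), marked(e,d), on(b,b), on(b,d)}
optimal plan length = 3; 3 ≤ 3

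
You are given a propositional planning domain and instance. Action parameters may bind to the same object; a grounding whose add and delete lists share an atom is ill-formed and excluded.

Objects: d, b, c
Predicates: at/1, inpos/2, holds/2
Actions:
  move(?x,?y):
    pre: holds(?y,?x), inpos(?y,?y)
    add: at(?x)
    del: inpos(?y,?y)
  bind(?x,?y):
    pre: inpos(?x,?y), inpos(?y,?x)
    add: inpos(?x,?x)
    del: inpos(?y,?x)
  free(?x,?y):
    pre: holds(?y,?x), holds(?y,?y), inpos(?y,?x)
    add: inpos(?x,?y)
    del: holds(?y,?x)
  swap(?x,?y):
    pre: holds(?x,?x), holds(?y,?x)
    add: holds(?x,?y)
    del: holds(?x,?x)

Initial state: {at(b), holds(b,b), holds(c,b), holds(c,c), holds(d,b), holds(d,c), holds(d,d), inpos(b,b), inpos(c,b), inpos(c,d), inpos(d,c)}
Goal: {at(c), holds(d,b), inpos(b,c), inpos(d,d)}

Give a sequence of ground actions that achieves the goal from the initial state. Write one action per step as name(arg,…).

1. bind(d,c)  →  {at(b), holds(b,b), holds(c,b), holds(c,c), holds(d,b), holds(d,c), holds(d,d), inpos(b,b), inpos(c,b), inpos(d,c), inpos(d,d)}
2. swap(b,c)  →  {at(b), holds(b,c), holds(c,b), holds(c,c), holds(d,b), holds(d,c), holds(d,d), inpos(b,b), inpos(c,b), inpos(d,c), inpos(d,d)}
3. move(c,b)  →  {at(b), at(c), holds(b,c), holds(c,b), holds(c,c), holds(d,b), holds(d,c), holds(d,d), inpos(c,b), inpos(d,c), inpos(d,d)}
4. free(b,c)  →  {at(b), at(c), holds(b,c), holds(c,c), holds(d,b), holds(d,c), holds(d,d), inpos(b,c), inpos(c,b), inpos(d,c), inpos(d,d)}

bind(d,c); swap(b,c); move(c,b); free(b,c)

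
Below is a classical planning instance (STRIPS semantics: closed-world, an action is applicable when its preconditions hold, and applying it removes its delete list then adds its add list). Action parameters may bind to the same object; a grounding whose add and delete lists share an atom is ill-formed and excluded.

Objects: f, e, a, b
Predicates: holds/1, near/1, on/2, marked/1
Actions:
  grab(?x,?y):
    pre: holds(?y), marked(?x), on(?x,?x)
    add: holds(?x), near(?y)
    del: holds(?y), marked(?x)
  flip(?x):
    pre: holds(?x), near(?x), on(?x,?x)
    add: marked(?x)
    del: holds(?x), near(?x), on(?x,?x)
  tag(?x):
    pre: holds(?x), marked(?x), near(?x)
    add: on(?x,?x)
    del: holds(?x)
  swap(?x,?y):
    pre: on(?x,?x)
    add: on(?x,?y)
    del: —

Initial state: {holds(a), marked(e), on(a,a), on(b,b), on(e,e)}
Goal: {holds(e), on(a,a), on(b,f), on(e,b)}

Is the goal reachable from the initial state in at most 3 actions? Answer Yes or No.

1. grab(e,a)  →  {holds(e), near(a), on(a,a), on(b,b), on(e,e)}
2. swap(e,b)  →  {holds(e), near(a), on(a,a), on(b,b), on(e,b), on(e,e)}
3. swap(b,f)  →  {holds(e), near(a), on(a,a), on(b,b), on(b,f), on(e,b), on(e,e)}
optimal plan length = 3; 3 ≤ 3

Yes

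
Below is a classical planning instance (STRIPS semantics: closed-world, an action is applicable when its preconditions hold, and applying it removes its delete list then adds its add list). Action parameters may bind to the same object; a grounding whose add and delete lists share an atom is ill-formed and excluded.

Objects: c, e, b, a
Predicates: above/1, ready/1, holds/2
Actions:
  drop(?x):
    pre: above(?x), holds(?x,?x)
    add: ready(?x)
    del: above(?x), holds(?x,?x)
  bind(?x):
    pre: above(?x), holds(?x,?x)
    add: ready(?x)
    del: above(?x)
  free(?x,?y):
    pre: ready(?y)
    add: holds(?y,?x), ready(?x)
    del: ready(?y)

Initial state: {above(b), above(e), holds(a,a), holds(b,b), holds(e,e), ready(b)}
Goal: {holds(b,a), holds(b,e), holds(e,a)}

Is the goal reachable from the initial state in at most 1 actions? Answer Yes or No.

No

1. free(e,b)  →  {above(b), above(e), holds(a,a), holds(b,b), holds(b,e), holds(e,e), ready(e)}
2. drop(b)  →  {above(e), holds(a,a), holds(b,e), holds(e,e), ready(b), ready(e)}
3. free(a,e)  →  {above(e), holds(a,a), holds(b,e), holds(e,a), holds(e,e), ready(a), ready(b)}
4. free(a,b)  →  {above(e), holds(a,a), holds(b,a), holds(b,e), holds(e,a), holds(e,e), ready(a)}
optimal plan length = 4; 4 > 1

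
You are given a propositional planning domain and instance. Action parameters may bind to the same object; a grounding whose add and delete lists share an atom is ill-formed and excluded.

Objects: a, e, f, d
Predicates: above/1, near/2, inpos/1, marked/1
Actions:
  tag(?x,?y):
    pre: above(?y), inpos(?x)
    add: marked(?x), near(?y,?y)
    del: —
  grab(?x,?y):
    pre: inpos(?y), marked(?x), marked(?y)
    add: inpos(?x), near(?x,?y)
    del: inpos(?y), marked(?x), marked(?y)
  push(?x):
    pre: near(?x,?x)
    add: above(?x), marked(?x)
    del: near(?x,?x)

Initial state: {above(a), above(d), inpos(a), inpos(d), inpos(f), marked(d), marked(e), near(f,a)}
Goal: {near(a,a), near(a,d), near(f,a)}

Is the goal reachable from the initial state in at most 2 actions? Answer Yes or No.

1. tag(a,a)  →  {above(a), above(d), inpos(a), inpos(d), inpos(f), marked(a), marked(d), marked(e), near(a,a), near(f,a)}
2. grab(a,d)  →  {above(a), above(d), inpos(a), inpos(f), marked(e), near(a,a), near(a,d), near(f,a)}
optimal plan length = 2; 2 ≤ 2

Yes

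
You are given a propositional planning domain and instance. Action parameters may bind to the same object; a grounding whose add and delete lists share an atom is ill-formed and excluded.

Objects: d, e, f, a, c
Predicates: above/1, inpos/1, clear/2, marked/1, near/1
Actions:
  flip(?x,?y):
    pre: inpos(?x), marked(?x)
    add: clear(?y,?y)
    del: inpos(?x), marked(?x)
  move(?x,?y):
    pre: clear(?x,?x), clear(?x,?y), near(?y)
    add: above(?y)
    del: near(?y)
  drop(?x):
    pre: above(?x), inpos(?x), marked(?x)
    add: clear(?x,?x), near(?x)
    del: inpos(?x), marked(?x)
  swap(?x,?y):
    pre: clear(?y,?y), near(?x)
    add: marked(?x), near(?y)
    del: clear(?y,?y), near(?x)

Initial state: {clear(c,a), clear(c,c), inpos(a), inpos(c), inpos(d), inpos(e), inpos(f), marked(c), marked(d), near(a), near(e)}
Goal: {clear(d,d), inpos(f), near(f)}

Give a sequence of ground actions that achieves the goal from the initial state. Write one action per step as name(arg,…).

flip(d,d); flip(c,f); swap(e,f)

1. flip(d,d)  →  {clear(c,a), clear(c,c), clear(d,d), inpos(a), inpos(c), inpos(e), inpos(f), marked(c), near(a), near(e)}
2. flip(c,f)  →  {clear(c,a), clear(c,c), clear(d,d), clear(f,f), inpos(a), inpos(e), inpos(f), near(a), near(e)}
3. swap(e,f)  →  {clear(c,a), clear(c,c), clear(d,d), inpos(a), inpos(e), inpos(f), marked(e), near(a), near(f)}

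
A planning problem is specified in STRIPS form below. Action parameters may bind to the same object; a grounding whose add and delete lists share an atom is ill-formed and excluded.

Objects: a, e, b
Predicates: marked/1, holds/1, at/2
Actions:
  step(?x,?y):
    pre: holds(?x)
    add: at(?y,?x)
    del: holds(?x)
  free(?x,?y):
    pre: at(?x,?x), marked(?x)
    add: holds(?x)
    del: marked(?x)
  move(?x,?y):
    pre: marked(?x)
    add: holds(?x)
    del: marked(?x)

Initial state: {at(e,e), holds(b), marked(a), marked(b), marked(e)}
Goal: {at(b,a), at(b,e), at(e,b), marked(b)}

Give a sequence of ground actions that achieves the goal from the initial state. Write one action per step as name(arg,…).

step(b,e); free(e,a); step(e,b); move(a,a); step(a,b)

1. step(b,e)  →  {at(e,b), at(e,e), marked(a), marked(b), marked(e)}
2. free(e,a)  →  {at(e,b), at(e,e), holds(e), marked(a), marked(b)}
3. step(e,b)  →  {at(b,e), at(e,b), at(e,e), marked(a), marked(b)}
4. move(a,a)  →  {at(b,e), at(e,b), at(e,e), holds(a), marked(b)}
5. step(a,b)  →  {at(b,a), at(b,e), at(e,b), at(e,e), marked(b)}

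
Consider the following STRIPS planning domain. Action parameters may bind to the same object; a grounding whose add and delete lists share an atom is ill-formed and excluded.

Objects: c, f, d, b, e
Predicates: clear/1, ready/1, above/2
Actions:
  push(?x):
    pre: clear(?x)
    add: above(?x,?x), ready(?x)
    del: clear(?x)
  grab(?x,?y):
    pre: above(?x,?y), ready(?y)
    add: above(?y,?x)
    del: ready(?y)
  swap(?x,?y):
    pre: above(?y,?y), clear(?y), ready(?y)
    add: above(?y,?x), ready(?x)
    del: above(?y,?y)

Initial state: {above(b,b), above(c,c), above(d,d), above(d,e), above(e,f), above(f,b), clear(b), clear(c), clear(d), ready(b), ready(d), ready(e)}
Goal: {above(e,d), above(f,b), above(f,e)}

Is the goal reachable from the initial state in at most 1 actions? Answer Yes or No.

1. grab(d,e)  →  {above(b,b), above(c,c), above(d,d), above(d,e), above(e,d), above(e,f), above(f,b), clear(b), clear(c), clear(d), ready(b), ready(d)}
2. swap(f,d)  →  {above(b,b), above(c,c), above(d,e), above(d,f), above(e,d), above(e,f), above(f,b), clear(b), clear(c), clear(d), ready(b), ready(d), ready(f)}
3. grab(e,f)  →  {above(b,b), above(c,c), above(d,e), above(d,f), above(e,d), above(e,f), above(f,b), above(f,e), clear(b), clear(c), clear(d), ready(b), ready(d)}
optimal plan length = 3; 3 > 1

No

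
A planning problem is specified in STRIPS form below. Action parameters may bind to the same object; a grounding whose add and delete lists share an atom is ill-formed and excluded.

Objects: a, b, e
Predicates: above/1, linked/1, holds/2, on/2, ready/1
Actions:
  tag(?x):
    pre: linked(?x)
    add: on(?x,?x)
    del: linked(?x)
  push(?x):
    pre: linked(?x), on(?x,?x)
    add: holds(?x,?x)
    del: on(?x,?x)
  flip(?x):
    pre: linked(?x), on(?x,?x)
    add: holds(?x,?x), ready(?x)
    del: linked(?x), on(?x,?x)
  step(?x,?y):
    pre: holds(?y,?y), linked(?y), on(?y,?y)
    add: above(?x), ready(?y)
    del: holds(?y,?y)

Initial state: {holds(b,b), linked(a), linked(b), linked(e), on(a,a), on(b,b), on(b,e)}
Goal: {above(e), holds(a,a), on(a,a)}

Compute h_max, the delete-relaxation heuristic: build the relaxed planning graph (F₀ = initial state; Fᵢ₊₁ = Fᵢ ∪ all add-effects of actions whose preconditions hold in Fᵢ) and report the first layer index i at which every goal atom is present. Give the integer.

F0 = init (7 atoms)
F1 = F0 ∪ {above(a), above(b), above(e), holds(a,a), on(e,e), ready(a), ready(b)}  (14 atoms)
goal ⊆ F1  ⇒  h_max = 1

1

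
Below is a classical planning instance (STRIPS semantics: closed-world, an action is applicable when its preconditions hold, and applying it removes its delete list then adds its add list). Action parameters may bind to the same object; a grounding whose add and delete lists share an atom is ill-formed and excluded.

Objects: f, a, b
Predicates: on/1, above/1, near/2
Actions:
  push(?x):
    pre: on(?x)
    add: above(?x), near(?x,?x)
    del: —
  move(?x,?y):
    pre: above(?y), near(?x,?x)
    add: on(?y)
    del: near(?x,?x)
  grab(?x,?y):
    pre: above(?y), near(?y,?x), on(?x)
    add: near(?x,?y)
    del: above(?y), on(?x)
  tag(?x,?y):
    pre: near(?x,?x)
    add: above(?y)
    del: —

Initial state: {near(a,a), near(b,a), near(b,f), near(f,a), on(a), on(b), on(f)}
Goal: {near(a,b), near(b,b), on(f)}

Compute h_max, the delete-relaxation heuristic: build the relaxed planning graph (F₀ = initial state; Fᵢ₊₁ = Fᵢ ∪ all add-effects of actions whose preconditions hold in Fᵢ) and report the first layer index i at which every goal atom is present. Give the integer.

F0 = init (7 atoms)
F1 = F0 ∪ {above(a), above(b), above(f), near(b,b), near(f,f)}  (12 atoms)
F2 = F1 ∪ {near(a,b), near(a,f), near(f,b)}  (15 atoms)
goal ⊆ F2  ⇒  h_max = 2

2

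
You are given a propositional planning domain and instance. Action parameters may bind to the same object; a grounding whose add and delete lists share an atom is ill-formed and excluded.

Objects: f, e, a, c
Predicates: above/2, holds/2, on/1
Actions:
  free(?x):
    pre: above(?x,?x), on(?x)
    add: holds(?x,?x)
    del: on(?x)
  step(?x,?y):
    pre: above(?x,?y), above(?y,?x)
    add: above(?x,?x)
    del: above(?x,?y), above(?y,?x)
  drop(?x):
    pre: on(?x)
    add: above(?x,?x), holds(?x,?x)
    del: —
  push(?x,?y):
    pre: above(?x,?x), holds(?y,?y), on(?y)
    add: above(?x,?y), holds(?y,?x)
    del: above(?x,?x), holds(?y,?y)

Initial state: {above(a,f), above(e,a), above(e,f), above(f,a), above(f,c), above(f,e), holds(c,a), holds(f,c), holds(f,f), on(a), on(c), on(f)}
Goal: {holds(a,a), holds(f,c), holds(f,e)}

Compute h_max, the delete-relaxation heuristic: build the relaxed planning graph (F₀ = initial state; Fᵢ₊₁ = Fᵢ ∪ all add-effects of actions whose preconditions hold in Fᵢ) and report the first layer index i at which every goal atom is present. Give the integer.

2

F0 = init (12 atoms)
F1 = F0 ∪ {above(a,a), above(c,c), above(e,e), above(f,f), holds(a,a), holds(c,c)}  (18 atoms)
F2 = F1 ∪ {above(a,c), above(c,a), above(c,f), above(e,c), holds(a,c), holds(a,e), holds(a,f), holds(c,e), holds(c,f), holds(f,a), holds(f,e)}  (29 atoms)
goal ⊆ F2  ⇒  h_max = 2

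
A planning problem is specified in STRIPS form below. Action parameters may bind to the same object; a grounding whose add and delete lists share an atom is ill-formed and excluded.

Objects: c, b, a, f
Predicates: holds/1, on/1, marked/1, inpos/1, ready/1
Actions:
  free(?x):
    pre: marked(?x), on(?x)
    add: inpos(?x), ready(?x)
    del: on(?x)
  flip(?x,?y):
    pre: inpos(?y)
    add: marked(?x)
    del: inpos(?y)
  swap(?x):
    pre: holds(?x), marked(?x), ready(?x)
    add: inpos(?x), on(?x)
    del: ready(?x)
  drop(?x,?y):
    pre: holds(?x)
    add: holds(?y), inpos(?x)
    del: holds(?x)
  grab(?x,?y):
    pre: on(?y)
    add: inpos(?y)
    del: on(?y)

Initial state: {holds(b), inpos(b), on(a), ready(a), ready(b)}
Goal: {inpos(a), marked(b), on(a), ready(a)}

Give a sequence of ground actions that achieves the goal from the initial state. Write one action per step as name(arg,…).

1. flip(b,b)  →  {holds(b), marked(b), on(a), ready(a), ready(b)}
2. drop(b,a)  →  {holds(a), inpos(b), marked(b), on(a), ready(a), ready(b)}
3. drop(a,c)  →  {holds(c), inpos(a), inpos(b), marked(b), on(a), ready(a), ready(b)}

flip(b,b); drop(b,a); drop(a,c)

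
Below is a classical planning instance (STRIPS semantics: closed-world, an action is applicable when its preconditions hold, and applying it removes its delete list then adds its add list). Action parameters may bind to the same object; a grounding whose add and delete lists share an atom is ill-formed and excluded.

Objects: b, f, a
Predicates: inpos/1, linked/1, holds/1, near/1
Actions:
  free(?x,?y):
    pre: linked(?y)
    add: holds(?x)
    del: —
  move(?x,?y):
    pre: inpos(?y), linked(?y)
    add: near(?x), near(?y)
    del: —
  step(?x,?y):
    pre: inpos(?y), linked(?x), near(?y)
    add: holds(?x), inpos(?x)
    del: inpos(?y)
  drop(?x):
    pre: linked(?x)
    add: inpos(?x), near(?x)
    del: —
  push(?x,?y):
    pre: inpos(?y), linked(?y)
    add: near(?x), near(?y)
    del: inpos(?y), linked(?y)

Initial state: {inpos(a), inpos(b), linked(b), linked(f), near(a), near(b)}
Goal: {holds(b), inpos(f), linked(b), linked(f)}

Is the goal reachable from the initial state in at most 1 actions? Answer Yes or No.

No

1. free(b,b)  →  {holds(b), inpos(a), inpos(b), linked(b), linked(f), near(a), near(b)}
2. step(f,b)  →  {holds(b), holds(f), inpos(a), inpos(f), linked(b), linked(f), near(a), near(b)}
optimal plan length = 2; 2 > 1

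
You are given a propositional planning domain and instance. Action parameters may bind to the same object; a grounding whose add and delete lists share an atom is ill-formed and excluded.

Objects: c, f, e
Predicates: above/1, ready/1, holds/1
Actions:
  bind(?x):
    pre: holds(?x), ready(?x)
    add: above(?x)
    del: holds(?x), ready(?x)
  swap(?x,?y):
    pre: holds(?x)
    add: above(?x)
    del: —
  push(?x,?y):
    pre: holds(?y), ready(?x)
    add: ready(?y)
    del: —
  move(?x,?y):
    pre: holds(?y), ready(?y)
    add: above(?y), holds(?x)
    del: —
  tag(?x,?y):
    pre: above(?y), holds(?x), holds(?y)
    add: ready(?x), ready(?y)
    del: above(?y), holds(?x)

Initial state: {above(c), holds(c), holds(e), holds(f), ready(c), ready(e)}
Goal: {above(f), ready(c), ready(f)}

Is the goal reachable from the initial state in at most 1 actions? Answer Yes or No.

No

1. swap(f,c)  →  {above(c), above(f), holds(c), holds(e), holds(f), ready(c), ready(e)}
2. push(c,f)  →  {above(c), above(f), holds(c), holds(e), holds(f), ready(c), ready(e), ready(f)}
optimal plan length = 2; 2 > 1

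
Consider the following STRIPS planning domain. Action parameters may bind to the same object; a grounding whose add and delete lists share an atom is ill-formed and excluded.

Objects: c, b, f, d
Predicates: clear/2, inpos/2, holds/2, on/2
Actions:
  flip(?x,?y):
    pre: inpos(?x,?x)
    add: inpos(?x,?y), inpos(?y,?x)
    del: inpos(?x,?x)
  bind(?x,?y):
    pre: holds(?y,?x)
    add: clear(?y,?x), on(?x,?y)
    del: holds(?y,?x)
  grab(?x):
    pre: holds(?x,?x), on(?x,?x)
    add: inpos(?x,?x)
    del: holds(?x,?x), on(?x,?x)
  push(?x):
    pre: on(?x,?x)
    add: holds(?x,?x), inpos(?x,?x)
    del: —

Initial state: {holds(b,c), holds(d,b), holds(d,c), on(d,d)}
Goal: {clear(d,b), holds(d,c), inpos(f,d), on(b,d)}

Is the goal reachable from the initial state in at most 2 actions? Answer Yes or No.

1. bind(b,d)  →  {clear(d,b), holds(b,c), holds(d,c), on(b,d), on(d,d)}
2. push(d)  →  {clear(d,b), holds(b,c), holds(d,c), holds(d,d), inpos(d,d), on(b,d), on(d,d)}
3. flip(d,f)  →  {clear(d,b), holds(b,c), holds(d,c), holds(d,d), inpos(d,f), inpos(f,d), on(b,d), on(d,d)}
optimal plan length = 3; 3 > 2

No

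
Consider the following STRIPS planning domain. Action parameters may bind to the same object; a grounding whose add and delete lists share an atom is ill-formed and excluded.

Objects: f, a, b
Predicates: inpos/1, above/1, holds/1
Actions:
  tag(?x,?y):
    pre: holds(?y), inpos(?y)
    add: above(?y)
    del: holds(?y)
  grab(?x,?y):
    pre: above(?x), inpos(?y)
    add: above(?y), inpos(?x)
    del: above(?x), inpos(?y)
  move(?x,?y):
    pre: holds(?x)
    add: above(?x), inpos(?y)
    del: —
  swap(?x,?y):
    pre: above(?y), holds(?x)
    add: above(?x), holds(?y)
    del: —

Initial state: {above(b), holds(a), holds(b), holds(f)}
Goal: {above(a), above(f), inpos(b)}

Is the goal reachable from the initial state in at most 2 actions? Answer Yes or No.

Yes

1. move(f,f)  →  {above(b), above(f), holds(a), holds(b), holds(f), inpos(f)}
2. move(a,b)  →  {above(a), above(b), above(f), holds(a), holds(b), holds(f), inpos(b), inpos(f)}
optimal plan length = 2; 2 ≤ 2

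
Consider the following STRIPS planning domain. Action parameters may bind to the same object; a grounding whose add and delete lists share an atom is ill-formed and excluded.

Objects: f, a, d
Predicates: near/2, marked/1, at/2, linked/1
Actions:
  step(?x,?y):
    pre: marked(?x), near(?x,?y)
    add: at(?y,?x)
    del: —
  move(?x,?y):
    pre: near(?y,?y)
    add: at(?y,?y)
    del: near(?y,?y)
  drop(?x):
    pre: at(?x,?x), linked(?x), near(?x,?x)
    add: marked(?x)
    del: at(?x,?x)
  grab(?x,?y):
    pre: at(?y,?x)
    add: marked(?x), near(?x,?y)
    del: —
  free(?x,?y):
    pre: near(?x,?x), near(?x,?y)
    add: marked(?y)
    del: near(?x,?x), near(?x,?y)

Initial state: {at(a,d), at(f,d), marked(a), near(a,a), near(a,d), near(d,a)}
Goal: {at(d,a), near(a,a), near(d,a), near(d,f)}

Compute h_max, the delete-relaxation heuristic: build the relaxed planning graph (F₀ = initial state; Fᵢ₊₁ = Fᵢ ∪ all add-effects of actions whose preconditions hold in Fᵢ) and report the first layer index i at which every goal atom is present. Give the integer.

1

F0 = init (6 atoms)
F1 = F0 ∪ {at(a,a), at(d,a), marked(d), near(d,f)}  (10 atoms)
goal ⊆ F1  ⇒  h_max = 1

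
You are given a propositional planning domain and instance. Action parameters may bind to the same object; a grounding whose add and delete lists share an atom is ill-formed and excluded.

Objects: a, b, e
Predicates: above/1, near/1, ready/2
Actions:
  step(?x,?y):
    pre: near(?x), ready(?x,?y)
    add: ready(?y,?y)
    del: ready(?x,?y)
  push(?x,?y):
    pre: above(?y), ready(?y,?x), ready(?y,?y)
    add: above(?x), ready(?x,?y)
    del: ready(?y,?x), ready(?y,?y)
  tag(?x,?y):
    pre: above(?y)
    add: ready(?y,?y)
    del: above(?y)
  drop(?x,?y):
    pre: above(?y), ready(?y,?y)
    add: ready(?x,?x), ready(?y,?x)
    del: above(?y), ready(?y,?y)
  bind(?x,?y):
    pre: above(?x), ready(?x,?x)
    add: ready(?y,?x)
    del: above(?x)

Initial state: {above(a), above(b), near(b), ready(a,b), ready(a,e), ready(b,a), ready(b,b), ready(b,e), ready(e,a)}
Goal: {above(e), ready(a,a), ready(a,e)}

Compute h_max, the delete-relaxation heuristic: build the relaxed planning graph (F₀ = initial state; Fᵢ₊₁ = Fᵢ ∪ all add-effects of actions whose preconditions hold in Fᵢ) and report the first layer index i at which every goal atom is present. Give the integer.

1

F0 = init (9 atoms)
F1 = F0 ∪ {above(e), ready(a,a), ready(e,b), ready(e,e)}  (13 atoms)
goal ⊆ F1  ⇒  h_max = 1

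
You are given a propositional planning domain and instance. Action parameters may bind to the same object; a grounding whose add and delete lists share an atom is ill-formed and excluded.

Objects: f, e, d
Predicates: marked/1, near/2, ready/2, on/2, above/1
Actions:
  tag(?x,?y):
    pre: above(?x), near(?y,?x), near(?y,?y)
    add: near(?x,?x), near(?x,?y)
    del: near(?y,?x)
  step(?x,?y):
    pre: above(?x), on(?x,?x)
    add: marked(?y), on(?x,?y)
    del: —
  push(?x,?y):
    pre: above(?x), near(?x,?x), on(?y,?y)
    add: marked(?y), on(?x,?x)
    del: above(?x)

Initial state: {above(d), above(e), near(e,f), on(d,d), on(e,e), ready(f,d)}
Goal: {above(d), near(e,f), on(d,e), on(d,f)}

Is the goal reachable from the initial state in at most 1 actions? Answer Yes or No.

1. step(d,f)  →  {above(d), above(e), marked(f), near(e,f), on(d,d), on(d,f), on(e,e), ready(f,d)}
2. step(d,e)  →  {above(d), above(e), marked(e), marked(f), near(e,f), on(d,d), on(d,e), on(d,f), on(e,e), ready(f,d)}
optimal plan length = 2; 2 > 1

No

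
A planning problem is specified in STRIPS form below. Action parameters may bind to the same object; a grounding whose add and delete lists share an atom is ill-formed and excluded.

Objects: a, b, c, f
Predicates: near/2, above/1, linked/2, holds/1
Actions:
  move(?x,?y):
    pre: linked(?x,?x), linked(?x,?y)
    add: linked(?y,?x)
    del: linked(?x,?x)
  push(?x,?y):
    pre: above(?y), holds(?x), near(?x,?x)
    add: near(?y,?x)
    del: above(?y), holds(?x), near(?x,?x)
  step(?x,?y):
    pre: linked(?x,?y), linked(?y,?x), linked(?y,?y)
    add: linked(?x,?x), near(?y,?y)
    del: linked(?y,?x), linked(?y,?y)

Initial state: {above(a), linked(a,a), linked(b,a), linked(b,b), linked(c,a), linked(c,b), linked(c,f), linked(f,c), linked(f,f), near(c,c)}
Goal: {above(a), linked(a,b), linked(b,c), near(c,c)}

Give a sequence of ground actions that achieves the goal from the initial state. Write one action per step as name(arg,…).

1. move(b,a)  →  {above(a), linked(a,a), linked(a,b), linked(b,a), linked(c,a), linked(c,b), linked(c,f), linked(f,c), linked(f,f), near(c,c)}
2. step(c,f)  →  {above(a), linked(a,a), linked(a,b), linked(b,a), linked(c,a), linked(c,b), linked(c,c), linked(c,f), near(c,c), near(f,f)}
3. move(c,b)  →  {above(a), linked(a,a), linked(a,b), linked(b,a), linked(b,c), linked(c,a), linked(c,b), linked(c,f), near(c,c), near(f,f)}

move(b,a); step(c,f); move(c,b)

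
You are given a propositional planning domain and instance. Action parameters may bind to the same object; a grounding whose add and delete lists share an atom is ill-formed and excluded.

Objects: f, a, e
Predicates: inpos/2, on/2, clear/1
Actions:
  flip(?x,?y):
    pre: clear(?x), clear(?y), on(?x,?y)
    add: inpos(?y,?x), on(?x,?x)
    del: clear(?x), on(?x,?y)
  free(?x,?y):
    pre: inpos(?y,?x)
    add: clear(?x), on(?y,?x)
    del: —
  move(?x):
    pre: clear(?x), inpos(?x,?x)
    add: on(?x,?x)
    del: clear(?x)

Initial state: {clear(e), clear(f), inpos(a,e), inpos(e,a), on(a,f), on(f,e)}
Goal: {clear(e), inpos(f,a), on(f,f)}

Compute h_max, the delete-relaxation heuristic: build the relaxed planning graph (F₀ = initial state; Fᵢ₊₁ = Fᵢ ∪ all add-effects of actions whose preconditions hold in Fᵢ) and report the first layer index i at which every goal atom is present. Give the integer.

F0 = init (6 atoms)
F1 = F0 ∪ {clear(a), inpos(e,f), on(a,e), on(e,a), on(f,f)}  (11 atoms)
F2 = F1 ∪ {inpos(f,a), on(a,a), on(e,e), on(e,f)}  (15 atoms)
goal ⊆ F2  ⇒  h_max = 2

2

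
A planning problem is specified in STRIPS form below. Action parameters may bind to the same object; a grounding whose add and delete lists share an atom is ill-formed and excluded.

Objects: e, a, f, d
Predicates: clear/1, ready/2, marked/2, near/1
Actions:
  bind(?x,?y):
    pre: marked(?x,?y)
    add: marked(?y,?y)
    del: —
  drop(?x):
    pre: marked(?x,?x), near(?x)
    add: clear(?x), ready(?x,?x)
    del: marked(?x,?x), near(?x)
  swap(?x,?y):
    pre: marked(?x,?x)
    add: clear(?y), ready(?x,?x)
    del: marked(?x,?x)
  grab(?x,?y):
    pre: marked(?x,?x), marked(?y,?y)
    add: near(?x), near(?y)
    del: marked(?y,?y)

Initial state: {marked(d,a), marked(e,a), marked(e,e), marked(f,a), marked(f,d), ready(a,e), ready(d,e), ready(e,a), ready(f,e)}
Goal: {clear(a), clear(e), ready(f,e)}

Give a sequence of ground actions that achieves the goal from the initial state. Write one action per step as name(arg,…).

1. bind(e,a)  →  {marked(a,a), marked(d,a), marked(e,a), marked(e,e), marked(f,a), marked(f,d), ready(a,e), ready(d,e), ready(e,a), ready(f,e)}
2. swap(e,e)  →  {clear(e), marked(a,a), marked(d,a), marked(e,a), marked(f,a), marked(f,d), ready(a,e), ready(d,e), ready(e,a), ready(e,e), ready(f,e)}
3. swap(a,a)  →  {clear(a), clear(e), marked(d,a), marked(e,a), marked(f,a), marked(f,d), ready(a,a), ready(a,e), ready(d,e), ready(e,a), ready(e,e), ready(f,e)}

bind(e,a); swap(e,e); swap(a,a)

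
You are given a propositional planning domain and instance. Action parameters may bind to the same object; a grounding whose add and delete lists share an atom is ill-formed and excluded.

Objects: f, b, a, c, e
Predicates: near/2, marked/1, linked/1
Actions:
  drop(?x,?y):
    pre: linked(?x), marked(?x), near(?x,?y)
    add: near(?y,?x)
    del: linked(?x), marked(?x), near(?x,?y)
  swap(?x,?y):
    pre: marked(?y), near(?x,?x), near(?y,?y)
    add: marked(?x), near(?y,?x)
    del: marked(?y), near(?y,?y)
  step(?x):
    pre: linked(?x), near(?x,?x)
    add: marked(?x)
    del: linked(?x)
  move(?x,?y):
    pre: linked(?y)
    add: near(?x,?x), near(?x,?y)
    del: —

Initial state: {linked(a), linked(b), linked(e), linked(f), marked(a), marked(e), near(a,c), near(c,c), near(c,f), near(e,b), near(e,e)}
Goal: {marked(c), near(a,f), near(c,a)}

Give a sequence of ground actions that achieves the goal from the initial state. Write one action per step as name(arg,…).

drop(a,c); swap(c,e); move(a,f)

1. drop(a,c)  →  {linked(b), linked(e), linked(f), marked(e), near(c,a), near(c,c), near(c,f), near(e,b), near(e,e)}
2. swap(c,e)  →  {linked(b), linked(e), linked(f), marked(c), near(c,a), near(c,c), near(c,f), near(e,b), near(e,c)}
3. move(a,f)  →  {linked(b), linked(e), linked(f), marked(c), near(a,a), near(a,f), near(c,a), near(c,c), near(c,f), near(e,b), near(e,c)}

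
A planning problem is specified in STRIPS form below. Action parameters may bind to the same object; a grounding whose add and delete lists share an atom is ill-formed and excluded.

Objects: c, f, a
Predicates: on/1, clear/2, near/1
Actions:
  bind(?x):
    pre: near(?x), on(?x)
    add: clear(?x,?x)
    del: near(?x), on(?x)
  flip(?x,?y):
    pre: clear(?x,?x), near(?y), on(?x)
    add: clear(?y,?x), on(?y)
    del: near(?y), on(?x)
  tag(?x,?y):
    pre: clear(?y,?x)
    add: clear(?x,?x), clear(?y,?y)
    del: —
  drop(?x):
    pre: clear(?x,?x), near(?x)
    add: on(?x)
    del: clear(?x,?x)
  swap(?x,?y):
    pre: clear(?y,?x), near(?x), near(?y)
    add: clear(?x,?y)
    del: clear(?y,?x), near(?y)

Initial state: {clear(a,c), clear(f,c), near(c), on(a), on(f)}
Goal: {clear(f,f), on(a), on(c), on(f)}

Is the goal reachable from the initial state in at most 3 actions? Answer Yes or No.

Yes

1. tag(c,f)  →  {clear(a,c), clear(c,c), clear(f,c), clear(f,f), near(c), on(a), on(f)}
2. drop(c)  →  {clear(a,c), clear(f,c), clear(f,f), near(c), on(a), on(c), on(f)}
optimal plan length = 2; 2 ≤ 3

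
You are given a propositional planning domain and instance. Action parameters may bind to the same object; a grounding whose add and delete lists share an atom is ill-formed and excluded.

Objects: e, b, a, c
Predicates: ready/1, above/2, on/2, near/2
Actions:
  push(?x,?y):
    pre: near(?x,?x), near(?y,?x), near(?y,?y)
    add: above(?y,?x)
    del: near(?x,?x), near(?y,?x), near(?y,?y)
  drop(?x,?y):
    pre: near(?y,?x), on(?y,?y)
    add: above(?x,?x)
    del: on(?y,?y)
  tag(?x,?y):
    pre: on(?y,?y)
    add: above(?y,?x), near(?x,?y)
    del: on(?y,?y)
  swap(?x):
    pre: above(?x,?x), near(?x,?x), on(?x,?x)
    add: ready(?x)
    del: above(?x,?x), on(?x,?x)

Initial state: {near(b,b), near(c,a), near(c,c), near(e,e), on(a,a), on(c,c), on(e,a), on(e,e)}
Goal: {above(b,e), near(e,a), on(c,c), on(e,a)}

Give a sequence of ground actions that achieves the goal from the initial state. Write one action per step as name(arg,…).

tag(e,a); tag(b,e); push(e,b)

1. tag(e,a)  →  {above(a,e), near(b,b), near(c,a), near(c,c), near(e,a), near(e,e), on(c,c), on(e,a), on(e,e)}
2. tag(b,e)  →  {above(a,e), above(e,b), near(b,b), near(b,e), near(c,a), near(c,c), near(e,a), near(e,e), on(c,c), on(e,a)}
3. push(e,b)  →  {above(a,e), above(b,e), above(e,b), near(c,a), near(c,c), near(e,a), on(c,c), on(e,a)}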